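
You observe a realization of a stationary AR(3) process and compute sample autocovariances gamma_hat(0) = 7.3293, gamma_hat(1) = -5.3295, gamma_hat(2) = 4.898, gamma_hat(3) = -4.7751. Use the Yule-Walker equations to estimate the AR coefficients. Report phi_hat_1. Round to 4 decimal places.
\hat\phi_{1} = -0.4470

The Yule-Walker equations for an AR(p) process read, in matrix form,
  Gamma_p phi = r_p,   with   (Gamma_p)_{ij} = gamma(|i - j|),
                       (r_p)_i = gamma(i),   i,j = 1..p.
Substitute the sample gammas (Toeplitz matrix and right-hand side of size 3):
  Gamma_p = [[7.3293, -5.3295, 4.898], [-5.3295, 7.3293, -5.3295], [4.898, -5.3295, 7.3293]]
  r_p     = [-5.3295, 4.898, -4.7751]
Written out (R1..R3):
  (R1) 7.3293 phi_1 - 5.3295 phi_2 + 4.898 phi_3 = -5.3295
  (R2) -5.3295 phi_1 + 7.3293 phi_2 - 5.3295 phi_3 = 4.898
  (R3) 4.898 phi_1 - 5.3295 phi_2 + 7.3293 phi_3 = -4.7751
Gaussian elimination:
  R2 <- R2 - (-5.3295/7.3293) R1 = R2 - (-0.72715) R1:  3.453954 phi_2 - 1.76792 phi_3 = 1.022654
  R3 <- R3 - (4.898/7.3293) R1 = R3 - (0.668277) R1:  -1.76792 phi_2 + 4.056081 phi_3 = -1.21352
  R3 <- R3 - (-1.76792/3.453954) R2 = R3 - (-0.511854) R2:  3.151165 phi_3 = -0.69007
Back-substitution:
  phi_hat_3 = -0.69007 / 3.151165 = -0.218989
  phi_hat_2 = (1.022654 - (-1.76792)(-0.218989)) / 3.453954 = 0.183992
  phi_hat_1 = (-5.3295 - (-5.3295)(0.183992) - (4.898)(-0.218989)) / 7.3293 = -0.447015
So phi_hat = [-0.4470, 0.1840, -0.2190].
Therefore phi_hat_1 = -0.4470.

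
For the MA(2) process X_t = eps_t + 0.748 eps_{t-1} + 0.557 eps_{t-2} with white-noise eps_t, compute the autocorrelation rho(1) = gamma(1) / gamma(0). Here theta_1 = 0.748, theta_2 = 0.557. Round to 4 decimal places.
\rho(1) = 0.6229

For an MA(q) process with theta_0 = 1, the autocovariance is
  gamma(k) = sigma^2 * sum_{i=0..q-k} theta_i * theta_{i+k},
and rho(k) = gamma(k) / gamma(0). Sigma^2 cancels.
  numerator   = (1)*(0.748) + (0.748)*(0.557) = 1.164636.
  denominator = (1)^2 + (0.748)^2 + (0.557)^2 = 1.869753.
  rho(1) = 1.164636 / 1.869753 = 0.6229.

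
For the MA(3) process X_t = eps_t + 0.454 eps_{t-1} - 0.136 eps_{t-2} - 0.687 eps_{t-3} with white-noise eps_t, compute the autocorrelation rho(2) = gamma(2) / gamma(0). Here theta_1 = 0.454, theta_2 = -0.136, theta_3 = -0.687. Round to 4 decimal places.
\rho(2) = -0.2640

For an MA(q) process with theta_0 = 1, the autocovariance is
  gamma(k) = sigma^2 * sum_{i=0..q-k} theta_i * theta_{i+k},
and rho(k) = gamma(k) / gamma(0). Sigma^2 cancels.
  numerator   = (1)*(-0.136) + (0.454)*(-0.687) = -0.447898.
  denominator = (1)^2 + (0.454)^2 + (-0.136)^2 + (-0.687)^2 = 1.696581.
  rho(2) = -0.447898 / 1.696581 = -0.2640.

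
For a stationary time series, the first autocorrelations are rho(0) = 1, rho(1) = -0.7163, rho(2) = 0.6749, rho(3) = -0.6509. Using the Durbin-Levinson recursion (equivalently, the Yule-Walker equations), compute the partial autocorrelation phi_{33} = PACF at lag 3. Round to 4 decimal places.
\phi_{33} = -0.2080

The PACF at lag k is phi_{kk}, the last component of the solution
to the Yule-Walker system G_k phi = r_k where
  (G_k)_{ij} = rho(|i - j|), (r_k)_i = rho(i), i,j = 1..k.
Equivalently, Durbin-Levinson gives phi_{kk} iteratively:
  phi_{11} = rho(1)
  phi_{kk} = [rho(k) - sum_{j=1..k-1} phi_{k-1,j} rho(k-j)]
            / [1 - sum_{j=1..k-1} phi_{k-1,j} rho(j)],
  phi_{k,j} = phi_{k-1,j} - phi_{kk} phi_{k-1,k-j},  j = 1..k-1.
Step k = 1:
  phi_11 = rho(1) = -0.7163.
Step k = 2:
  phi_22 = [rho(2) - phi_11 rho(1)] / [1 - phi_11 rho(1)] = [0.6749 - (-0.7163)(-0.7163)] / [1 - (-0.7163)(-0.7163)]
         = 0.16181431 / 0.48691431 = 0.332326.
  Update: phi_21 = phi_11 - phi_22 phi_11 = -0.7163 - (0.332326)(-0.7163) = -0.478255.
Step k = 3:
  phi_33 = [rho(3) - phi_21 rho(2) - phi_22 rho(1)] / [1 - phi_21 rho(1) - phi_22 rho(2)]
    numerator   = -0.6509 - (-0.478255)(0.6749) - (0.332326)(-0.7163) = -0.09008065
    denominator = 1 - (-0.478255)(-0.7163) - (0.332326)(0.6749) = 0.4331392
  phi_33 = -0.09008065 / 0.4331392 = -0.208.
Therefore phi_{33} = -0.2080.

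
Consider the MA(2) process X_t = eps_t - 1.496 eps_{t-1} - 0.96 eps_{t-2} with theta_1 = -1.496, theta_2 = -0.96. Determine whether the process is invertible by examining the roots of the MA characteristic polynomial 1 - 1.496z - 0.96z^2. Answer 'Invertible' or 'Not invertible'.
\text{Not invertible}

The MA(q) characteristic polynomial is P(z) = 1 - 1.496z - 0.96z^2.
Invertibility requires all roots to lie outside the unit circle, i.e. |z| > 1 for every root.
Set 1 + (-1.496) z + (-0.96) z^2 = 0, i.e. a z^2 + b z + c = 0 with a = -0.96, b = -1.496, c = 1.
Discriminant D = b^2 - 4ac = (-1.496)^2 - 4*(-0.96)*1 = 2.238016 - (-3.84) = 6.078016.
D >= 0, so the roots are real: z = (-b +/- sqrt(D)) / (2a) = (1.496 +/- 2.465363) / (-1.92).
  z_1 = (1.496 + 2.465363) / (-1.92) = -2.0632,   |z_1| = 2.0632.
  z_2 = (1.496 - 2.465363) / (-1.92) = 0.5049,   |z_2| = 0.5049.
Moduli of all roots: 2.0632, 0.5049.
All moduli strictly greater than 1? No.
Verdict: Not invertible.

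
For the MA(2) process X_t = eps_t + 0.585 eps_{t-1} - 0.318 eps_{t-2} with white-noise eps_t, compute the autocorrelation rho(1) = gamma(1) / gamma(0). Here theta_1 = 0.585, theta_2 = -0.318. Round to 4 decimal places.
\rho(1) = 0.2764

For an MA(q) process with theta_0 = 1, the autocovariance is
  gamma(k) = sigma^2 * sum_{i=0..q-k} theta_i * theta_{i+k},
and rho(k) = gamma(k) / gamma(0). Sigma^2 cancels.
  numerator   = (1)*(0.585) + (0.585)*(-0.318) = 0.39897.
  denominator = (1)^2 + (0.585)^2 + (-0.318)^2 = 1.443349.
  rho(1) = 0.39897 / 1.443349 = 0.2764.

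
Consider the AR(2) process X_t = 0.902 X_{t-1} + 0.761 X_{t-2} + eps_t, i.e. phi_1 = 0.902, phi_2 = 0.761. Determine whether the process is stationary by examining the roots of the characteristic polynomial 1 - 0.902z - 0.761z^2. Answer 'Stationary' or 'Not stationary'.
\text{Not stationary}

The AR(p) characteristic polynomial is P(z) = 1 - 0.902z - 0.761z^2.
Stationarity requires all roots to lie outside the unit circle, i.e. |z| > 1 for every root.
Set 1 + (-0.902) z + (-0.761) z^2 = 0, i.e. a z^2 + b z + c = 0 with a = -0.761, b = -0.902, c = 1.
Discriminant D = b^2 - 4ac = (-0.902)^2 - 4*(-0.761)*1 = 0.813604 - (-3.044) = 3.857604.
D >= 0, so the roots are real: z = (-b +/- sqrt(D)) / (2a) = (0.902 +/- 1.964078) / (-1.522).
  z_1 = (0.902 + 1.964078) / (-1.522) = -1.8831,   |z_1| = 1.8831.
  z_2 = (0.902 - 1.964078) / (-1.522) = 0.6978,   |z_2| = 0.6978.
Moduli of all roots: 1.8831, 0.6978.
All moduli strictly greater than 1? No.
Verdict: Not stationary.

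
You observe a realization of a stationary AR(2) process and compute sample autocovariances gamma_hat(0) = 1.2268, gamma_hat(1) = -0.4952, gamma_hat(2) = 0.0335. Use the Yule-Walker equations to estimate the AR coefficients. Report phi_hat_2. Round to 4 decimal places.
\hat\phi_{2} = -0.1620

The Yule-Walker equations for an AR(p) process read, in matrix form,
  Gamma_p phi = r_p,   with   (Gamma_p)_{ij} = gamma(|i - j|),
                       (r_p)_i = gamma(i),   i,j = 1..p.
Substitute the sample gammas (Toeplitz matrix and right-hand side of size 2):
  Gamma_p = [[1.2268, -0.4952], [-0.4952, 1.2268]]
  r_p     = [-0.4952, 0.0335]
Written out:
  1.2268 phi_1 - 0.4952 phi_2 = -0.4952
  -0.4952 phi_1 + 1.2268 phi_2 = 0.0335
Solve by Cramer's rule:
  det = gamma(0)^2 - gamma(1)^2 = (1.2268)^2 - (-0.4952)^2 = 1.50503824 - 0.24522304 = 1.2598152
  phi_hat_1 = [gamma(1) gamma(0) - gamma(1) gamma(2)] / det = [(-0.4952)(1.2268) - (-0.4952)(0.0335)] / 1.2598152 = -0.59092216 / 1.2598152 = -0.4691
  phi_hat_2 = [gamma(0) gamma(2) - gamma(1)^2] / det = [(1.2268)(0.0335) - (-0.4952)^2] / 1.2598152 = -0.20412524 / 1.2598152 = -0.162
So phi_hat = [-0.4691, -0.1620].
Therefore phi_hat_2 = -0.1620.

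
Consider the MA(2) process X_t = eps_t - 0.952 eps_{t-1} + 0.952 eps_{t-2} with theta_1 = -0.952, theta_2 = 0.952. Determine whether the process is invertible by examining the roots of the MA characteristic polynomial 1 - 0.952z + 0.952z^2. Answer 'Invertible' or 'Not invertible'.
\text{Invertible}

The MA(q) characteristic polynomial is P(z) = 1 - 0.952z + 0.952z^2.
Invertibility requires all roots to lie outside the unit circle, i.e. |z| > 1 for every root.
Set 1 + (-0.952) z + (0.952) z^2 = 0, i.e. a z^2 + b z + c = 0 with a = 0.952, b = -0.952, c = 1.
Discriminant D = b^2 - 4ac = (-0.952)^2 - 4*(0.952)*1 = 0.906304 - (3.808) = -2.901696.
D < 0, so the roots are the complex-conjugate pair z = (-b +/- i sqrt(-D)) / (2a) = 0.5 +/- 0.8947i.
For a conjugate pair |z|^2 = z * conj(z) = (product of roots) = c/a = 1/(0.952) = 1.05042, so |z| = sqrt(1.05042) = 1.0249 for both roots.
Moduli of all roots: 1.0249, 1.0249.
All moduli strictly greater than 1? Yes.
Verdict: Invertible.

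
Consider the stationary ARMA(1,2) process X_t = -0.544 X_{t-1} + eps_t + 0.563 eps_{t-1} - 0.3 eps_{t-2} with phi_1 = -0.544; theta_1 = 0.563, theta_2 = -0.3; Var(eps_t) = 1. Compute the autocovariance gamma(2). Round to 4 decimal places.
\gamma(2) = -0.2666

Multiply the model equation by X_{t-k} and take expectations. With theta_0 = psi_0 = 1 and psi_j the MA(infinity) weights, this gives
  gamma(k) - sum_i phi_i gamma(k-i) = c_k,
  c_k = sigma^2 * sum_{j=k..q} theta_j psi_{j-k}   (c_k = 0 for k > q),
using gamma(-m) = gamma(m).
psi-weights needed (psi_j = theta_j + sum_i phi_i psi_{j-i}):
  psi_1 = theta_1 + phi_1 = 0.563 + (-0.544) = 0.019
  psi_2 = theta_2 + phi_1 psi_1 = -0.3 + (-0.544)(0.019) = -0.310336
Right-hand sides:
  c_0 = sigma^2 (1 + theta_1 psi_1 + theta_2 psi_2) = 1 * (1 + (0.563)(0.019) + (-0.3)(-0.310336)) = 1 * 1.103798 = 1.103798
  c_1 = sigma^2 (theta_1 + theta_2 psi_1) = 1 * (0.563 + (-0.3)(0.019)) = 0.5573
  c_2 = sigma^2 theta_2 = 1 * (-0.3) = -0.3
Equations for k = 0 and k = 1 (AR order 1):
  gamma(0) = phi_1 gamma(1) + c_0
  gamma(1) = phi_1 gamma(0) + c_1
Substituting the second into the first: gamma(0) (1 - phi_1^2) = c_0 + phi_1 c_1, so
  gamma(0) = (c_0 + phi_1 c_1) / (1 - phi_1^2) = (1.103798 + (-0.544)(0.5573)) / (1 - (-0.544)^2) = 0.800627 / 0.704064 = 1.13715.
  gamma(1) = phi_1 gamma(0) + c_1 = (-0.544)(1.13715) + (0.5573) = -0.06131.
For k = 2: gamma(2) = phi_1 gamma(1) + c_2
  = (-0.544)(-0.06131) + (-0.3) = -0.266647.
Therefore gamma(2) = -0.2666 (to 4 decimal places).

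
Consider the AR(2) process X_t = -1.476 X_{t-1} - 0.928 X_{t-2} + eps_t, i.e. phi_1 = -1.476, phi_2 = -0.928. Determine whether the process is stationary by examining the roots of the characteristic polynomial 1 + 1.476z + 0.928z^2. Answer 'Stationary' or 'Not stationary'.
\text{Stationary}

The AR(p) characteristic polynomial is P(z) = 1 + 1.476z + 0.928z^2.
Stationarity requires all roots to lie outside the unit circle, i.e. |z| > 1 for every root.
Set 1 + (1.476) z + (0.928) z^2 = 0, i.e. a z^2 + b z + c = 0 with a = 0.928, b = 1.476, c = 1.
Discriminant D = b^2 - 4ac = (1.476)^2 - 4*(0.928)*1 = 2.178576 - (3.712) = -1.533424.
D < 0, so the roots are the complex-conjugate pair z = (-b +/- i sqrt(-D)) / (2a) = -0.7953 +/- 0.6672i.
For a conjugate pair |z|^2 = z * conj(z) = (product of roots) = c/a = 1/(0.928) = 1.077586, so |z| = sqrt(1.077586) = 1.0381 for both roots.
Moduli of all roots: 1.0381, 1.0381.
All moduli strictly greater than 1? Yes.
Verdict: Stationary.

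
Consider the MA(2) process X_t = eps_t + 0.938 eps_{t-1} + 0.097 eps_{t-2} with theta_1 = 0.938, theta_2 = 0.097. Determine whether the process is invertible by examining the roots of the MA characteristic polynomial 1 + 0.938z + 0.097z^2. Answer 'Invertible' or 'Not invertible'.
\text{Invertible}

The MA(q) characteristic polynomial is P(z) = 1 + 0.938z + 0.097z^2.
Invertibility requires all roots to lie outside the unit circle, i.e. |z| > 1 for every root.
Set 1 + (0.938) z + (0.097) z^2 = 0, i.e. a z^2 + b z + c = 0 with a = 0.097, b = 0.938, c = 1.
Discriminant D = b^2 - 4ac = (0.938)^2 - 4*(0.097)*1 = 0.879844 - (0.388) = 0.491844.
D >= 0, so the roots are real: z = (-b +/- sqrt(D)) / (2a) = (-0.938 +/- 0.701316) / (0.194).
  z_1 = (-0.938 + 0.701316) / (0.194) = -1.22,   |z_1| = 1.22.
  z_2 = (-0.938 - 0.701316) / (0.194) = -8.4501,   |z_2| = 8.4501.
Moduli of all roots: 1.2200, 8.4501.
All moduli strictly greater than 1? Yes.
Verdict: Invertible.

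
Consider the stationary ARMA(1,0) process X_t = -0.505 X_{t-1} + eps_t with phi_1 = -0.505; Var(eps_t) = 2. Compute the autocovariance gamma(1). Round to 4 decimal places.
\gamma(1) = -1.3558

Multiply the model equation by X_{t-k} and take expectations. With theta_0 = psi_0 = 1 and psi_j the MA(infinity) weights, this gives
  gamma(k) - sum_i phi_i gamma(k-i) = c_k,
  c_k = sigma^2 * sum_{j=k..q} theta_j psi_{j-k}   (c_k = 0 for k > q),
using gamma(-m) = gamma(m).
Pure AR (q = 0): c_0 = sigma^2 = 2, c_k = 0 for k >= 1.
Equations for k = 0 and k = 1 (AR order 1):
  gamma(0) = phi_1 gamma(1) + c_0
  gamma(1) = phi_1 gamma(0) + c_1
Substituting the second into the first: gamma(0) (1 - phi_1^2) = c_0 + phi_1 c_1, so
  gamma(0) = c_0 / (1 - phi_1^2) = 2 / (1 - (-0.505)^2) = 2 / 0.744975 = 2.684654.
  gamma(1) = phi_1 gamma(0) = (-0.505)(2.684654) = -1.35575.
Therefore gamma(1) = -1.3558 (to 4 decimal places).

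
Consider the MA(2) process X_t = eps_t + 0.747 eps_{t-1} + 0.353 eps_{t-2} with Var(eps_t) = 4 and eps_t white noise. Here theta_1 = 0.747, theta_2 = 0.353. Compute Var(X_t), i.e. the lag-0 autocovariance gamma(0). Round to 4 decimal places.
\gamma(0) = 6.7305

For an MA(q) process X_t = eps_t + sum_i theta_i eps_{t-i} with
Var(eps_t) = sigma^2, the variance is
  gamma(0) = sigma^2 * (1 + sum_i theta_i^2).
  sum_i theta_i^2 = (0.747)^2 + (0.353)^2 = 0.558009 + 0.124609 = 0.682618.
  gamma(0) = 4 * (1 + 0.682618) = 4 * 1.682618 = 6.730472, which rounds to 6.7305.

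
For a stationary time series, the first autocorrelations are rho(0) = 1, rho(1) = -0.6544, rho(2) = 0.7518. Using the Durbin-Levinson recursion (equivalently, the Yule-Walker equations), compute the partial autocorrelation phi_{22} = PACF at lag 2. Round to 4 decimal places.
\phi_{22} = 0.5659

The PACF at lag k is phi_{kk}, the last component of the solution
to the Yule-Walker system G_k phi = r_k where
  (G_k)_{ij} = rho(|i - j|), (r_k)_i = rho(i), i,j = 1..k.
Equivalently, Durbin-Levinson gives phi_{kk} iteratively:
  phi_{11} = rho(1)
  phi_{kk} = [rho(k) - sum_{j=1..k-1} phi_{k-1,j} rho(k-j)]
            / [1 - sum_{j=1..k-1} phi_{k-1,j} rho(j)],
  phi_{k,j} = phi_{k-1,j} - phi_{kk} phi_{k-1,k-j},  j = 1..k-1.
Step k = 1:
  phi_11 = rho(1) = -0.6544.
Step k = 2:
  phi_22 = [rho(2) - phi_11 rho(1)] / [1 - phi_11 rho(1)] = [0.7518 - (-0.6544)(-0.6544)] / [1 - (-0.6544)(-0.6544)]
         = 0.32356064 / 0.57176064 = 0.5659.
Therefore phi_{22} = 0.5659.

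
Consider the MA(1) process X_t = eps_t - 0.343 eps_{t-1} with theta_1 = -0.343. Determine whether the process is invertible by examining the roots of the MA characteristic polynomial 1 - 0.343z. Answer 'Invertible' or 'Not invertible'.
\text{Invertible}

The MA(q) characteristic polynomial is P(z) = 1 - 0.343z.
Invertibility requires all roots to lie outside the unit circle, i.e. |z| > 1 for every root.
This is linear in z: 1 + (-0.343) z = 0  =>  z = -1/(-0.343) = 2.915452,  |z| = 2.915452.
Moduli of all roots: 2.9155.
All moduli strictly greater than 1? Yes.
Verdict: Invertible.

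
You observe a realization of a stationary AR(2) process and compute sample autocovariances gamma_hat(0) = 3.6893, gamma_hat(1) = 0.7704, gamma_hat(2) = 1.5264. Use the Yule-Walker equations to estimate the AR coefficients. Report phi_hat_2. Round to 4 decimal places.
\hat\phi_{2} = 0.3870

The Yule-Walker equations for an AR(p) process read, in matrix form,
  Gamma_p phi = r_p,   with   (Gamma_p)_{ij} = gamma(|i - j|),
                       (r_p)_i = gamma(i),   i,j = 1..p.
Substitute the sample gammas (Toeplitz matrix and right-hand side of size 2):
  Gamma_p = [[3.6893, 0.7704], [0.7704, 3.6893]]
  r_p     = [0.7704, 1.5264]
Written out:
  3.6893 phi_1 + 0.7704 phi_2 = 0.7704
  0.7704 phi_1 + 3.6893 phi_2 = 1.5264
Solve by Cramer's rule:
  det = gamma(0)^2 - gamma(1)^2 = (3.6893)^2 - (0.7704)^2 = 13.61093449 - 0.59351616 = 13.01741833
  phi_hat_1 = [gamma(1) gamma(0) - gamma(1) gamma(2)] / det = [(0.7704)(3.6893) - (0.7704)(1.5264)] / 13.01741833 = 1.66629816 / 13.01741833 = 0.128
  phi_hat_2 = [gamma(0) gamma(2) - gamma(1)^2] / det = [(3.6893)(1.5264) - (0.7704)^2] / 13.01741833 = 5.03783136 / 13.01741833 = 0.387
So phi_hat = [0.1280, 0.3870].
Therefore phi_hat_2 = 0.3870.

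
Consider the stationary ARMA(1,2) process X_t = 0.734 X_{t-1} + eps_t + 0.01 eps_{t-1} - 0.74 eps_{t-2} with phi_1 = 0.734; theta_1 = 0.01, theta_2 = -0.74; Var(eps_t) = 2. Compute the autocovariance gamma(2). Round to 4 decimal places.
\gamma(2) = -0.5118

Multiply the model equation by X_{t-k} and take expectations. With theta_0 = psi_0 = 1 and psi_j the MA(infinity) weights, this gives
  gamma(k) - sum_i phi_i gamma(k-i) = c_k,
  c_k = sigma^2 * sum_{j=k..q} theta_j psi_{j-k}   (c_k = 0 for k > q),
using gamma(-m) = gamma(m).
psi-weights needed (psi_j = theta_j + sum_i phi_i psi_{j-i}):
  psi_1 = theta_1 + phi_1 = 0.01 + (0.734) = 0.744
  psi_2 = theta_2 + phi_1 psi_1 = -0.74 + (0.734)(0.744) = -0.193904
Right-hand sides:
  c_0 = sigma^2 (1 + theta_1 psi_1 + theta_2 psi_2) = 2 * (1 + (0.01)(0.744) + (-0.74)(-0.193904)) = 2 * 1.150929 = 2.301858
  c_1 = sigma^2 (theta_1 + theta_2 psi_1) = 2 * (0.01 + (-0.74)(0.744)) = -1.08112
  c_2 = sigma^2 theta_2 = 2 * (-0.74) = -1.48
Equations for k = 0 and k = 1 (AR order 1):
  gamma(0) = phi_1 gamma(1) + c_0
  gamma(1) = phi_1 gamma(0) + c_1
Substituting the second into the first: gamma(0) (1 - phi_1^2) = c_0 + phi_1 c_1, so
  gamma(0) = (c_0 + phi_1 c_1) / (1 - phi_1^2) = (2.301858 + (0.734)(-1.08112)) / (1 - (0.734)^2) = 1.508316 / 0.461244 = 3.270104.
  gamma(1) = phi_1 gamma(0) + c_1 = (0.734)(3.270104) + (-1.08112) = 1.319136.
For k = 2: gamma(2) = phi_1 gamma(1) + c_2
  = (0.734)(1.319136) + (-1.48) = -0.511754.
Therefore gamma(2) = -0.5118 (to 4 decimal places).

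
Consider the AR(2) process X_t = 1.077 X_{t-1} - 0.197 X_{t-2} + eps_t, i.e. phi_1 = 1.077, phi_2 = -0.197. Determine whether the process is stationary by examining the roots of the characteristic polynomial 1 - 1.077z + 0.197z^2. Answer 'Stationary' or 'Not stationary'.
\text{Stationary}

The AR(p) characteristic polynomial is P(z) = 1 - 1.077z + 0.197z^2.
Stationarity requires all roots to lie outside the unit circle, i.e. |z| > 1 for every root.
Set 1 + (-1.077) z + (0.197) z^2 = 0, i.e. a z^2 + b z + c = 0 with a = 0.197, b = -1.077, c = 1.
Discriminant D = b^2 - 4ac = (-1.077)^2 - 4*(0.197)*1 = 1.159929 - (0.788) = 0.371929.
D >= 0, so the roots are real: z = (-b +/- sqrt(D)) / (2a) = (1.077 +/- 0.60986) / (0.394).
  z_1 = (1.077 + 0.60986) / (0.394) = 4.2814,   |z_1| = 4.2814.
  z_2 = (1.077 - 0.60986) / (0.394) = 1.1856,   |z_2| = 1.1856.
Moduli of all roots: 4.2814, 1.1856.
All moduli strictly greater than 1? Yes.
Verdict: Stationary.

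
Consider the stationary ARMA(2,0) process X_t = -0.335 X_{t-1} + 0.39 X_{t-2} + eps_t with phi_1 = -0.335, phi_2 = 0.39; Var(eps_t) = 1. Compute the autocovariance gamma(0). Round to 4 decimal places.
\gamma(0) = 1.6887

Multiply the model equation by X_{t-k} and take expectations. With theta_0 = psi_0 = 1 and psi_j the MA(infinity) weights, this gives
  gamma(k) - sum_i phi_i gamma(k-i) = c_k,
  c_k = sigma^2 * sum_{j=k..q} theta_j psi_{j-k}   (c_k = 0 for k > q),
using gamma(-m) = gamma(m).
Pure AR (q = 0): c_0 = sigma^2 = 1, c_k = 0 for k >= 1.
Equations for k = 0, 1, 2 (AR order 2, c_2 = 0):
  (E0) gamma(0) = phi_1 gamma(1) + phi_2 gamma(2) + c_0
  (E1) gamma(1) = phi_1 gamma(0) + phi_2 gamma(1) + c_1
  (E2) gamma(2) = phi_1 gamma(1) + phi_2 gamma(0)
From (E1): gamma(1) = A gamma(0) + B with
  A = phi_1 / (1 - phi_2) = -0.335 / 0.61 = -0.54918,   B = c_1 / (1 - phi_2) = 0 / 0.61 = 0.
Insert (E2) into (E0): gamma(0) (1 - phi_2^2) = phi_1 (1 + phi_2) gamma(1) + c_0.
  phi_1 (1 + phi_2) = (-0.335)(1.39) = -0.46565,   1 - phi_2^2 = 0.8479.
Replace gamma(1) by A gamma(0) + B and collect gamma(0):
  gamma(0) [0.8479 - (-0.46565)(-0.54918)] = c_0 = 1
  gamma(0) * 0.592174 = 1
  gamma(0) = 1 / 0.592174 = 1.688692.
Therefore gamma(0) = 1.6887 (to 4 decimal places).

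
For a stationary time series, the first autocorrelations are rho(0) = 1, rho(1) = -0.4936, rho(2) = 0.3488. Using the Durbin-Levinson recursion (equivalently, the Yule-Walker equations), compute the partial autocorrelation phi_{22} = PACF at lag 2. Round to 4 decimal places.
\phi_{22} = 0.1390

The PACF at lag k is phi_{kk}, the last component of the solution
to the Yule-Walker system G_k phi = r_k where
  (G_k)_{ij} = rho(|i - j|), (r_k)_i = rho(i), i,j = 1..k.
Equivalently, Durbin-Levinson gives phi_{kk} iteratively:
  phi_{11} = rho(1)
  phi_{kk} = [rho(k) - sum_{j=1..k-1} phi_{k-1,j} rho(k-j)]
            / [1 - sum_{j=1..k-1} phi_{k-1,j} rho(j)],
  phi_{k,j} = phi_{k-1,j} - phi_{kk} phi_{k-1,k-j},  j = 1..k-1.
Step k = 1:
  phi_11 = rho(1) = -0.4936.
Step k = 2:
  phi_22 = [rho(2) - phi_11 rho(1)] / [1 - phi_11 rho(1)] = [0.3488 - (-0.4936)(-0.4936)] / [1 - (-0.4936)(-0.4936)]
         = 0.10515904 / 0.75635904 = 0.139.
Therefore phi_{22} = 0.1390.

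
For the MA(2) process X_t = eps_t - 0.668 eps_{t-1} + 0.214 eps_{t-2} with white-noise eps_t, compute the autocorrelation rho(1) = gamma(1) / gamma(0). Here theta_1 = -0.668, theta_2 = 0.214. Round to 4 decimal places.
\rho(1) = -0.5435

For an MA(q) process with theta_0 = 1, the autocovariance is
  gamma(k) = sigma^2 * sum_{i=0..q-k} theta_i * theta_{i+k},
and rho(k) = gamma(k) / gamma(0). Sigma^2 cancels.
  numerator   = (1)*(-0.668) + (-0.668)*(0.214) = -0.810952.
  denominator = (1)^2 + (-0.668)^2 + (0.214)^2 = 1.49202.
  rho(1) = -0.810952 / 1.49202 = -0.5435.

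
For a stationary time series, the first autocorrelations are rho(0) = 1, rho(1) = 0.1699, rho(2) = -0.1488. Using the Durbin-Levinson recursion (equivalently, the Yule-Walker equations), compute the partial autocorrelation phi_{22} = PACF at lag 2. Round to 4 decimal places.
\phi_{22} = -0.1829

The PACF at lag k is phi_{kk}, the last component of the solution
to the Yule-Walker system G_k phi = r_k where
  (G_k)_{ij} = rho(|i - j|), (r_k)_i = rho(i), i,j = 1..k.
Equivalently, Durbin-Levinson gives phi_{kk} iteratively:
  phi_{11} = rho(1)
  phi_{kk} = [rho(k) - sum_{j=1..k-1} phi_{k-1,j} rho(k-j)]
            / [1 - sum_{j=1..k-1} phi_{k-1,j} rho(j)],
  phi_{k,j} = phi_{k-1,j} - phi_{kk} phi_{k-1,k-j},  j = 1..k-1.
Step k = 1:
  phi_11 = rho(1) = 0.1699.
Step k = 2:
  phi_22 = [rho(2) - phi_11 rho(1)] / [1 - phi_11 rho(1)] = [-0.1488 - (0.1699)(0.1699)] / [1 - (0.1699)(0.1699)]
         = -0.17766601 / 0.97113399 = -0.1829.
Therefore phi_{22} = -0.1829.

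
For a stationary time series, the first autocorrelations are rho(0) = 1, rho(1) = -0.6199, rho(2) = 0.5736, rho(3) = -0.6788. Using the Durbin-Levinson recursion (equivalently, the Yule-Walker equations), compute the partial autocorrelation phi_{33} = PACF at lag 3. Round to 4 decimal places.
\phi_{33} = -0.4340

The PACF at lag k is phi_{kk}, the last component of the solution
to the Yule-Walker system G_k phi = r_k where
  (G_k)_{ij} = rho(|i - j|), (r_k)_i = rho(i), i,j = 1..k.
Equivalently, Durbin-Levinson gives phi_{kk} iteratively:
  phi_{11} = rho(1)
  phi_{kk} = [rho(k) - sum_{j=1..k-1} phi_{k-1,j} rho(k-j)]
            / [1 - sum_{j=1..k-1} phi_{k-1,j} rho(j)],
  phi_{k,j} = phi_{k-1,j} - phi_{kk} phi_{k-1,k-j},  j = 1..k-1.
Step k = 1:
  phi_11 = rho(1) = -0.6199.
Step k = 2:
  phi_22 = [rho(2) - phi_11 rho(1)] / [1 - phi_11 rho(1)] = [0.5736 - (-0.6199)(-0.6199)] / [1 - (-0.6199)(-0.6199)]
         = 0.18932399 / 0.61572399 = 0.307482.
  Update: phi_21 = phi_11 - phi_22 phi_11 = -0.6199 - (0.307482)(-0.6199) = -0.429292.
Step k = 3:
  phi_33 = [rho(3) - phi_21 rho(2) - phi_22 rho(1)] / [1 - phi_21 rho(1) - phi_22 rho(2)]
    numerator   = -0.6788 - (-0.429292)(0.5736) - (0.307482)(-0.6199) = -0.24195009
    denominator = 1 - (-0.429292)(-0.6199) - (0.307482)(0.5736) = 0.55751029
  phi_33 = -0.24195009 / 0.55751029 = -0.434.
Therefore phi_{33} = -0.4340.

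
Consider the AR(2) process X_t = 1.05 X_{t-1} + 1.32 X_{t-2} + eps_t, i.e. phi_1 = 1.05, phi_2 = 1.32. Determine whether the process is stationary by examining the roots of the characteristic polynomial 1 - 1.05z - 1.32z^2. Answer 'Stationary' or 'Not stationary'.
\text{Not stationary}

The AR(p) characteristic polynomial is P(z) = 1 - 1.05z - 1.32z^2.
Stationarity requires all roots to lie outside the unit circle, i.e. |z| > 1 for every root.
Set 1 + (-1.05) z + (-1.32) z^2 = 0, i.e. a z^2 + b z + c = 0 with a = -1.32, b = -1.05, c = 1.
Discriminant D = b^2 - 4ac = (-1.05)^2 - 4*(-1.32)*1 = 1.1025 - (-5.28) = 6.3825.
D >= 0, so the roots are real: z = (-b +/- sqrt(D)) / (2a) = (1.05 +/- 2.526361) / (-2.64).
  z_1 = (1.05 + 2.526361) / (-2.64) = -1.3547,   |z_1| = 1.3547.
  z_2 = (1.05 - 2.526361) / (-2.64) = 0.5592,   |z_2| = 0.5592.
Moduli of all roots: 1.3547, 0.5592.
All moduli strictly greater than 1? No.
Verdict: Not stationary.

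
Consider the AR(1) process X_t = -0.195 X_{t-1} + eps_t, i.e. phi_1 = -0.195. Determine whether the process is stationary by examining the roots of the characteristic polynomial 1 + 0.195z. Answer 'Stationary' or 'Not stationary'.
\text{Stationary}

The AR(p) characteristic polynomial is P(z) = 1 + 0.195z.
Stationarity requires all roots to lie outside the unit circle, i.e. |z| > 1 for every root.
This is linear in z: 1 + (0.195) z = 0  =>  z = -1/(0.195) = -5.128205,  |z| = 5.128205.
Moduli of all roots: 5.1282.
All moduli strictly greater than 1? Yes.
Verdict: Stationary.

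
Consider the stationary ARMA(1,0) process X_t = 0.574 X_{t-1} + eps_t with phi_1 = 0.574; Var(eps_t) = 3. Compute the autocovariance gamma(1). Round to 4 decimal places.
\gamma(1) = 2.5681

Multiply the model equation by X_{t-k} and take expectations. With theta_0 = psi_0 = 1 and psi_j the MA(infinity) weights, this gives
  gamma(k) - sum_i phi_i gamma(k-i) = c_k,
  c_k = sigma^2 * sum_{j=k..q} theta_j psi_{j-k}   (c_k = 0 for k > q),
using gamma(-m) = gamma(m).
Pure AR (q = 0): c_0 = sigma^2 = 3, c_k = 0 for k >= 1.
Equations for k = 0 and k = 1 (AR order 1):
  gamma(0) = phi_1 gamma(1) + c_0
  gamma(1) = phi_1 gamma(0) + c_1
Substituting the second into the first: gamma(0) (1 - phi_1^2) = c_0 + phi_1 c_1, so
  gamma(0) = c_0 / (1 - phi_1^2) = 3 / (1 - (0.574)^2) = 3 / 0.670524 = 4.474113.
  gamma(1) = phi_1 gamma(0) = (0.574)(4.474113) = 2.568141.
Therefore gamma(1) = 2.5681 (to 4 decimal places).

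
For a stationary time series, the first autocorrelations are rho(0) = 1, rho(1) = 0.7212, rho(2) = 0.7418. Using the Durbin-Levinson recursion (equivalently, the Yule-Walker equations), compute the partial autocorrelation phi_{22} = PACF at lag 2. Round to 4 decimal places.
\phi_{22} = 0.4619

The PACF at lag k is phi_{kk}, the last component of the solution
to the Yule-Walker system G_k phi = r_k where
  (G_k)_{ij} = rho(|i - j|), (r_k)_i = rho(i), i,j = 1..k.
Equivalently, Durbin-Levinson gives phi_{kk} iteratively:
  phi_{11} = rho(1)
  phi_{kk} = [rho(k) - sum_{j=1..k-1} phi_{k-1,j} rho(k-j)]
            / [1 - sum_{j=1..k-1} phi_{k-1,j} rho(j)],
  phi_{k,j} = phi_{k-1,j} - phi_{kk} phi_{k-1,k-j},  j = 1..k-1.
Step k = 1:
  phi_11 = rho(1) = 0.7212.
Step k = 2:
  phi_22 = [rho(2) - phi_11 rho(1)] / [1 - phi_11 rho(1)] = [0.7418 - (0.7212)(0.7212)] / [1 - (0.7212)(0.7212)]
         = 0.22167056 / 0.47987056 = 0.4619.
Therefore phi_{22} = 0.4619.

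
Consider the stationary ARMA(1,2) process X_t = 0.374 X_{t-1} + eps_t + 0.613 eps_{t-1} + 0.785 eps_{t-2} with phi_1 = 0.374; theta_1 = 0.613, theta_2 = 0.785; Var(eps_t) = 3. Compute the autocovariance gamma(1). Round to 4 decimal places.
\gamma(1) = 8.1160

Multiply the model equation by X_{t-k} and take expectations. With theta_0 = psi_0 = 1 and psi_j the MA(infinity) weights, this gives
  gamma(k) - sum_i phi_i gamma(k-i) = c_k,
  c_k = sigma^2 * sum_{j=k..q} theta_j psi_{j-k}   (c_k = 0 for k > q),
using gamma(-m) = gamma(m).
psi-weights needed (psi_j = theta_j + sum_i phi_i psi_{j-i}):
  psi_1 = theta_1 + phi_1 = 0.613 + (0.374) = 0.987
  psi_2 = theta_2 + phi_1 psi_1 = 0.785 + (0.374)(0.987) = 1.154138
Right-hand sides:
  c_0 = sigma^2 (1 + theta_1 psi_1 + theta_2 psi_2) = 3 * (1 + (0.613)(0.987) + (0.785)(1.154138)) = 3 * 2.511029 = 7.533088
  c_1 = sigma^2 (theta_1 + theta_2 psi_1) = 3 * (0.613 + (0.785)(0.987)) = 4.163385
  c_2 = sigma^2 theta_2 = 3 * (0.785) = 2.355
Equations for k = 0 and k = 1 (AR order 1):
  gamma(0) = phi_1 gamma(1) + c_0
  gamma(1) = phi_1 gamma(0) + c_1
Substituting the second into the first: gamma(0) (1 - phi_1^2) = c_0 + phi_1 c_1, so
  gamma(0) = (c_0 + phi_1 c_1) / (1 - phi_1^2) = (7.533088 + (0.374)(4.163385)) / (1 - (0.374)^2) = 9.090194 / 0.860124 = 10.568469.
  gamma(1) = phi_1 gamma(0) + c_1 = (0.374)(10.568469) + (4.163385) = 8.115992.
Therefore gamma(1) = 8.1160 (to 4 decimal places).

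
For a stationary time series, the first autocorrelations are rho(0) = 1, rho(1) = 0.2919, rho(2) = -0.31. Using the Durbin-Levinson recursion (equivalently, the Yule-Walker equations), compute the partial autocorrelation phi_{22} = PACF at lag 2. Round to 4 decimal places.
\phi_{22} = -0.4320

The PACF at lag k is phi_{kk}, the last component of the solution
to the Yule-Walker system G_k phi = r_k where
  (G_k)_{ij} = rho(|i - j|), (r_k)_i = rho(i), i,j = 1..k.
Equivalently, Durbin-Levinson gives phi_{kk} iteratively:
  phi_{11} = rho(1)
  phi_{kk} = [rho(k) - sum_{j=1..k-1} phi_{k-1,j} rho(k-j)]
            / [1 - sum_{j=1..k-1} phi_{k-1,j} rho(j)],
  phi_{k,j} = phi_{k-1,j} - phi_{kk} phi_{k-1,k-j},  j = 1..k-1.
Step k = 1:
  phi_11 = rho(1) = 0.2919.
Step k = 2:
  phi_22 = [rho(2) - phi_11 rho(1)] / [1 - phi_11 rho(1)] = [-0.31 - (0.2919)(0.2919)] / [1 - (0.2919)(0.2919)]
         = -0.39520561 / 0.91479439 = -0.432.
Therefore phi_{22} = -0.4320.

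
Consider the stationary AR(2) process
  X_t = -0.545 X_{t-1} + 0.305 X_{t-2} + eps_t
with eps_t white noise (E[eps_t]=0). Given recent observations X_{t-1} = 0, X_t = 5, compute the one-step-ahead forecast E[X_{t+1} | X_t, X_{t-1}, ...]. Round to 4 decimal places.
E[X_{t+1} \mid \mathcal F_t] = -2.7250

For an AR(p) model X_t = c + sum_i phi_i X_{t-i} + eps_t, the
one-step-ahead conditional mean is
  E[X_{t+1} | X_t, ...] = c + sum_i phi_i X_{t+1-i}.
Substitute known values:
  E[X_{t+1} | ...] = (-0.545) * (5) + (0.305) * (0)
                   = -2.7250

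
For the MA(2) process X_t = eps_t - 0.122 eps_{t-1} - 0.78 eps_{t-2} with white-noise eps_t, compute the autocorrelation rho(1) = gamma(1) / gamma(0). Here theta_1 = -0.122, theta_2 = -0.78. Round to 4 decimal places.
\rho(1) = -0.0165

For an MA(q) process with theta_0 = 1, the autocovariance is
  gamma(k) = sigma^2 * sum_{i=0..q-k} theta_i * theta_{i+k},
and rho(k) = gamma(k) / gamma(0). Sigma^2 cancels.
  numerator   = (1)*(-0.122) + (-0.122)*(-0.78) = -0.02684.
  denominator = (1)^2 + (-0.122)^2 + (-0.78)^2 = 1.623284.
  rho(1) = -0.02684 / 1.623284 = -0.0165.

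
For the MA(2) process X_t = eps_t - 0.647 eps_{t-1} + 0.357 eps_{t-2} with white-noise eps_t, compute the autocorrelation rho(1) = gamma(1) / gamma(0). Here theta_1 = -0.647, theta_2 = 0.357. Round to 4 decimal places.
\rho(1) = -0.5679

For an MA(q) process with theta_0 = 1, the autocovariance is
  gamma(k) = sigma^2 * sum_{i=0..q-k} theta_i * theta_{i+k},
and rho(k) = gamma(k) / gamma(0). Sigma^2 cancels.
  numerator   = (1)*(-0.647) + (-0.647)*(0.357) = -0.877979.
  denominator = (1)^2 + (-0.647)^2 + (0.357)^2 = 1.546058.
  rho(1) = -0.877979 / 1.546058 = -0.5679.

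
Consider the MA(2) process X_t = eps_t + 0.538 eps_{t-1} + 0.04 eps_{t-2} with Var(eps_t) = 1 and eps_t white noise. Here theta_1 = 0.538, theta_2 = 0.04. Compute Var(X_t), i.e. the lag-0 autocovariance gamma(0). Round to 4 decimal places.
\gamma(0) = 1.2910

For an MA(q) process X_t = eps_t + sum_i theta_i eps_{t-i} with
Var(eps_t) = sigma^2, the variance is
  gamma(0) = sigma^2 * (1 + sum_i theta_i^2).
  sum_i theta_i^2 = (0.538)^2 + (0.04)^2 = 0.289444 + 0.0016 = 0.291044.
  gamma(0) = 1 * (1 + 0.291044) = 1 * 1.291044 = 1.291044, which rounds to 1.2910.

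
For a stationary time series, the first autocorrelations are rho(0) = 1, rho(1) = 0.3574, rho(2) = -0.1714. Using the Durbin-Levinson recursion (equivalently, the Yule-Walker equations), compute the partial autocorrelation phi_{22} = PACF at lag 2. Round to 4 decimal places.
\phi_{22} = -0.3429

The PACF at lag k is phi_{kk}, the last component of the solution
to the Yule-Walker system G_k phi = r_k where
  (G_k)_{ij} = rho(|i - j|), (r_k)_i = rho(i), i,j = 1..k.
Equivalently, Durbin-Levinson gives phi_{kk} iteratively:
  phi_{11} = rho(1)
  phi_{kk} = [rho(k) - sum_{j=1..k-1} phi_{k-1,j} rho(k-j)]
            / [1 - sum_{j=1..k-1} phi_{k-1,j} rho(j)],
  phi_{k,j} = phi_{k-1,j} - phi_{kk} phi_{k-1,k-j},  j = 1..k-1.
Step k = 1:
  phi_11 = rho(1) = 0.3574.
Step k = 2:
  phi_22 = [rho(2) - phi_11 rho(1)] / [1 - phi_11 rho(1)] = [-0.1714 - (0.3574)(0.3574)] / [1 - (0.3574)(0.3574)]
         = -0.29913476 / 0.87226524 = -0.3429.
Therefore phi_{22} = -0.3429.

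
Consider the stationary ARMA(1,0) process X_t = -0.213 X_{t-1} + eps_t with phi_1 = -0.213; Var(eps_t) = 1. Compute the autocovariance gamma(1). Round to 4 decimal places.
\gamma(1) = -0.2231

Multiply the model equation by X_{t-k} and take expectations. With theta_0 = psi_0 = 1 and psi_j the MA(infinity) weights, this gives
  gamma(k) - sum_i phi_i gamma(k-i) = c_k,
  c_k = sigma^2 * sum_{j=k..q} theta_j psi_{j-k}   (c_k = 0 for k > q),
using gamma(-m) = gamma(m).
Pure AR (q = 0): c_0 = sigma^2 = 1, c_k = 0 for k >= 1.
Equations for k = 0 and k = 1 (AR order 1):
  gamma(0) = phi_1 gamma(1) + c_0
  gamma(1) = phi_1 gamma(0) + c_1
Substituting the second into the first: gamma(0) (1 - phi_1^2) = c_0 + phi_1 c_1, so
  gamma(0) = c_0 / (1 - phi_1^2) = 1 / (1 - (-0.213)^2) = 1 / 0.954631 = 1.047525.
  gamma(1) = phi_1 gamma(0) = (-0.213)(1.047525) = -0.223123.
Therefore gamma(1) = -0.2231 (to 4 decimal places).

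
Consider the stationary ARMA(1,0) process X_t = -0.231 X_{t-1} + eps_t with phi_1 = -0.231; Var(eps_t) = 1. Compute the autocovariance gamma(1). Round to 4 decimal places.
\gamma(1) = -0.2440

Multiply the model equation by X_{t-k} and take expectations. With theta_0 = psi_0 = 1 and psi_j the MA(infinity) weights, this gives
  gamma(k) - sum_i phi_i gamma(k-i) = c_k,
  c_k = sigma^2 * sum_{j=k..q} theta_j psi_{j-k}   (c_k = 0 for k > q),
using gamma(-m) = gamma(m).
Pure AR (q = 0): c_0 = sigma^2 = 1, c_k = 0 for k >= 1.
Equations for k = 0 and k = 1 (AR order 1):
  gamma(0) = phi_1 gamma(1) + c_0
  gamma(1) = phi_1 gamma(0) + c_1
Substituting the second into the first: gamma(0) (1 - phi_1^2) = c_0 + phi_1 c_1, so
  gamma(0) = c_0 / (1 - phi_1^2) = 1 / (1 - (-0.231)^2) = 1 / 0.946639 = 1.056369.
  gamma(1) = phi_1 gamma(0) = (-0.231)(1.056369) = -0.244021.
Therefore gamma(1) = -0.2440 (to 4 decimal places).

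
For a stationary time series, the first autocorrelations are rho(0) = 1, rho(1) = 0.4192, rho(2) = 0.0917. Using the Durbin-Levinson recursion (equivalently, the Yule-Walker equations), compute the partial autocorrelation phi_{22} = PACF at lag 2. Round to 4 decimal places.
\phi_{22} = -0.1019

The PACF at lag k is phi_{kk}, the last component of the solution
to the Yule-Walker system G_k phi = r_k where
  (G_k)_{ij} = rho(|i - j|), (r_k)_i = rho(i), i,j = 1..k.
Equivalently, Durbin-Levinson gives phi_{kk} iteratively:
  phi_{11} = rho(1)
  phi_{kk} = [rho(k) - sum_{j=1..k-1} phi_{k-1,j} rho(k-j)]
            / [1 - sum_{j=1..k-1} phi_{k-1,j} rho(j)],
  phi_{k,j} = phi_{k-1,j} - phi_{kk} phi_{k-1,k-j},  j = 1..k-1.
Step k = 1:
  phi_11 = rho(1) = 0.4192.
Step k = 2:
  phi_22 = [rho(2) - phi_11 rho(1)] / [1 - phi_11 rho(1)] = [0.0917 - (0.4192)(0.4192)] / [1 - (0.4192)(0.4192)]
         = -0.08402864 / 0.82427136 = -0.1019.
Therefore phi_{22} = -0.1019.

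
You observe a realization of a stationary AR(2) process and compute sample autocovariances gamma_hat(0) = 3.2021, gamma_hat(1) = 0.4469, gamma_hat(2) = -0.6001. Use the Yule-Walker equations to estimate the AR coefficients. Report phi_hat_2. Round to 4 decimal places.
\hat\phi_{2} = -0.2110

The Yule-Walker equations for an AR(p) process read, in matrix form,
  Gamma_p phi = r_p,   with   (Gamma_p)_{ij} = gamma(|i - j|),
                       (r_p)_i = gamma(i),   i,j = 1..p.
Substitute the sample gammas (Toeplitz matrix and right-hand side of size 2):
  Gamma_p = [[3.2021, 0.4469], [0.4469, 3.2021]]
  r_p     = [0.4469, -0.6001]
Written out:
  3.2021 phi_1 + 0.4469 phi_2 = 0.4469
  0.4469 phi_1 + 3.2021 phi_2 = -0.6001
Solve by Cramer's rule:
  det = gamma(0)^2 - gamma(1)^2 = (3.2021)^2 - (0.4469)^2 = 10.25344441 - 0.19971961 = 10.0537248
  phi_hat_1 = [gamma(1) gamma(0) - gamma(1) gamma(2)] / det = [(0.4469)(3.2021) - (0.4469)(-0.6001)] / 10.0537248 = 1.69920318 / 10.0537248 = 0.169
  phi_hat_2 = [gamma(0) gamma(2) - gamma(1)^2] / det = [(3.2021)(-0.6001) - (0.4469)^2] / 10.0537248 = -2.12129982 / 10.0537248 = -0.211
So phi_hat = [0.1690, -0.2110].
Therefore phi_hat_2 = -0.2110.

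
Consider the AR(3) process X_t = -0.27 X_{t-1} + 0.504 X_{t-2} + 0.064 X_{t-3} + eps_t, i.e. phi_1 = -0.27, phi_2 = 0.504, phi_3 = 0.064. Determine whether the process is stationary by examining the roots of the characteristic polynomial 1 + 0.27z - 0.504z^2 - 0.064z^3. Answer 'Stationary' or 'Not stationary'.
\text{Stationary}

The AR(p) characteristic polynomial is P(z) = 1 + 0.27z - 0.504z^2 - 0.064z^3.
Stationarity requires all roots to lie outside the unit circle, i.e. |z| > 1 for every root.
Degree 3: look for a simple real root z0 first, then factor out (1 - z/z0) and solve the remaining quadratic.
Testing z0 = -1.25: P(-1.25) = 1 + (0.27)(-1.25) + (-0.504)(-1.25)^2 + (-0.064)(-1.25)^3
  = 1 + (-0.3375) + (-0.7875) + (0.125) = 0.  So z_0 = -1.25 is a root, |z_0| = 1.25.
Divide out the factor (1 + 0.8 z) = (1 - z/z0) (since 1/z0 = -0.8):
  P(z) = (1 + 0.8 z)(1 + (-0.53) z + (-0.08) z^2)
  [check: z-coef -0.53 - (-0.8) = 0.27; z^2-coef -0.08 - (-0.8)(-0.53) = -0.504; z^3-coef -(-0.8)(-0.08) = -0.064.]
Remaining roots from the quadratic factor 1 + (-0.53) z + (-0.08) z^2:
  Set 1 + (-0.53) z + (-0.08) z^2 = 0, i.e. a z^2 + b z + c = 0 with a = -0.08, b = -0.53, c = 1.
  Discriminant D = b^2 - 4ac = (-0.53)^2 - 4*(-0.08)*1 = 0.2809 - (-0.32) = 0.6009.
  D >= 0, so the roots are real: z = (-b +/- sqrt(D)) / (2a) = (0.53 +/- 0.775177) / (-0.16).
    z_1 = (0.53 + 0.775177) / (-0.16) = -8.1574,   |z_1| = 8.1574.
    z_2 = (0.53 - 0.775177) / (-0.16) = 1.5324,   |z_2| = 1.5324.
Moduli of all roots: 1.2500, 8.1574, 1.5324.
All moduli strictly greater than 1? Yes.
Verdict: Stationary.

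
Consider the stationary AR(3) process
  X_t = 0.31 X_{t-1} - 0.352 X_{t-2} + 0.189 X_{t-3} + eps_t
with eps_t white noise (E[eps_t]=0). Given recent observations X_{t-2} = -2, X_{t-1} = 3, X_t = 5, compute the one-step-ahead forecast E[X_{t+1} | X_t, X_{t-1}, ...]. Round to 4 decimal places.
E[X_{t+1} \mid \mathcal F_t] = 0.1160

For an AR(p) model X_t = c + sum_i phi_i X_{t-i} + eps_t, the
one-step-ahead conditional mean is
  E[X_{t+1} | X_t, ...] = c + sum_i phi_i X_{t+1-i}.
Substitute known values:
  E[X_{t+1} | ...] = (0.31) * (5) + (-0.352) * (3) + (0.189) * (-2)
                   = 0.1160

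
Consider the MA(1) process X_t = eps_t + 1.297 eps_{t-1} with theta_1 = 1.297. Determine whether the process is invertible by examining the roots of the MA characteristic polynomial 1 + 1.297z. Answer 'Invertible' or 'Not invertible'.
\text{Not invertible}

The MA(q) characteristic polynomial is P(z) = 1 + 1.297z.
Invertibility requires all roots to lie outside the unit circle, i.e. |z| > 1 for every root.
This is linear in z: 1 + (1.297) z = 0  =>  z = -1/(1.297) = -0.77101,  |z| = 0.77101.
Moduli of all roots: 0.7710.
All moduli strictly greater than 1? No.
Verdict: Not invertible.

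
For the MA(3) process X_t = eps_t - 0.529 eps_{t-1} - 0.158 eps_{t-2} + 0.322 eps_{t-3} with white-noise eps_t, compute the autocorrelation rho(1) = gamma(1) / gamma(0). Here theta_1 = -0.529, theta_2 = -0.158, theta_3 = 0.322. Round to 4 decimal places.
\rho(1) = -0.3524

For an MA(q) process with theta_0 = 1, the autocovariance is
  gamma(k) = sigma^2 * sum_{i=0..q-k} theta_i * theta_{i+k},
and rho(k) = gamma(k) / gamma(0). Sigma^2 cancels.
  numerator   = (1)*(-0.529) + (-0.529)*(-0.158) + (-0.158)*(0.322) = -0.496294.
  denominator = (1)^2 + (-0.529)^2 + (-0.158)^2 + (0.322)^2 = 1.408489.
  rho(1) = -0.496294 / 1.408489 = -0.3524.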